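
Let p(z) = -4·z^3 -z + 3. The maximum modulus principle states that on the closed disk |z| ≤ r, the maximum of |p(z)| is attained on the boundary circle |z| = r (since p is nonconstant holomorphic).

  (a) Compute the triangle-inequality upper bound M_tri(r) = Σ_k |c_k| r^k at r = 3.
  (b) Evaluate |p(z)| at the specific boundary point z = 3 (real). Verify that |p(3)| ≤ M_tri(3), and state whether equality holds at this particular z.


Coefficients: c_0 = 3, c_1 = -1, c_2 = 0, c_3 = -4. Radius r = 3.
Part (a). Triangle bound: M_tri(r) = Σ_k |c_k| r^k
  = |3|·3^0 + |-1|·3^1 + |0|·3^2 + |-4|·3^3
  = 3 + 3 + 0 + 108 = 114.
This bounds M(r) := max_{|z|=r} |p(z)| from above; equality holds iff all terms c_k z^k can be made to align in phase at a single z on |z|=r.
Part (b). At z = 3 (real, on the circle |z| = r):
  p(3) = (3)·3^0 + (-1)·3^1 + (0)·3^2 + (-4)·3^3 = -108.
  |p(3)| = 108.
Check: |p(3)| = 108 ≤ 114 = M_tri(3). ✓ Equality does not hold at z = 3 (the coefficients have mixed signs, so the terms do not all align in phase there).

M_tri(3) = 114; |p(3)| = 108; equality at z=3: no.


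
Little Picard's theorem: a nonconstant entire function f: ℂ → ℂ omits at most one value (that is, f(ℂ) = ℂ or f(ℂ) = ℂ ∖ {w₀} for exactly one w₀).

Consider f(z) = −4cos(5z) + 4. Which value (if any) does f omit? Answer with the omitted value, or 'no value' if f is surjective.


Little Picard bounds the complement of f(ℂ) to at most one point.
cos is entire and surjective onto ℂ: for every w ∈ ℂ, cos(ζ) = w has a solution ζ ∈ ℂ (e.g., via the complex inverse arccos). With ζ = 5z this gives z = ζ/(5). Then -4·cos(5z) takes every value in -4·ℂ = ℂ, and adding 4 is a bijection of ℂ. So f is surjective and omits no value. (Note: only on the real line is cos bounded by [−1, 1].)

Omitted value: no value.


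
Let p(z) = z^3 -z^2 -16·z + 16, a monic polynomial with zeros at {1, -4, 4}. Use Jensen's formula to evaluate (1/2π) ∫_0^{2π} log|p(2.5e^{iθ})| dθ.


Zeros: -4, 1, 4; r = 2.5.
Inside |z| < r: 1. Outside (|z| ≥ r): -4, 4.
p(0) = 16, so log|p(0)| = log(16) = 2.7726.
Apply Jensen: I(r) = log|p(0)| + Σ_k log(r/|z_k|), summed over zeros inside |z| < r.
  log(r/|z_k|) for z_k = 1: log(2.5/1) = 0.9163
  Outside zeros (-4, 4) contribute nothing to the Jensen sum.
Sum over inside zeros: 0.9163.
I(r) = log|p(0)| + (inside sum) = 2.7726 + 0.9163 = 3.6889.
Note: since some zeros are outside |z| ≤ r, the simplified n·log(r) form does NOT apply — only the inside zeros contribute.

I(r) ≈ 3.6889.


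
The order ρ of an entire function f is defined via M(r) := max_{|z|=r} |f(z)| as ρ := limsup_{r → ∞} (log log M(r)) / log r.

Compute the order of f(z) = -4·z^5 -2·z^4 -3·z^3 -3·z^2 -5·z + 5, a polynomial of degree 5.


|f(z)| ≤ Σ|c_k|·r^k = O(r^5) as r → ∞. Polynomial growth is O(e^{r^ε}) for every ε > 0 (since r^5/e^{r^ε} → 0), so ρ ≤ ε for all ε > 0, i.e. ρ = 0. Every nonconstant polynomial has order 0.
Therefore ρ = 0.

Order ρ = 0.


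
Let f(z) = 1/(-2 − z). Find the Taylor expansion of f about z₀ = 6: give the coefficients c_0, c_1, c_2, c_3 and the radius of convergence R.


Let w = z − z₀, so z = z₀ + w.
Then -2 − z = -2 − (z₀ + w) = (-2 − z₀) − w = -8 − w.
f(z) = 1/(-8 − w) = (1/(-8)) · 1/(1 − w/(-8)) = Σ_{n≥0} w^n / (-8)^(n+1).
So c_n = 1/(-8)^(n+1):
  c_0 = 1/(-8)^1 = -1/8.
  c_1 = 1/(-8)^2 = 1/64.
  c_2 = 1/(-8)^3 = -1/512.
  c_3 = 1/(-8)^4 = 1/4096.
The series is valid for |w/d| < 1, i.e. |z − z₀| < |d|.
Radius of convergence: R = |-2 − z₀| = |-8| = 8 (distance from z₀ to the singularity z = -2).

c_0 = -1/8, c_1 = 1/64, c_2 = -1/512, c_3 = 1/4096; R = 8.


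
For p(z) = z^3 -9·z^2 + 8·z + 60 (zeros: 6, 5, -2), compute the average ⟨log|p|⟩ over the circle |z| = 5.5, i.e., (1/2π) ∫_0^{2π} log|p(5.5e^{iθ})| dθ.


Zeros: -2, 5, 6; r = 5.5.
Inside |z| < r: -2, 5. Outside (|z| ≥ r): 6.
p(0) = 60, so log|p(0)| = log(60) = 4.0943.
Apply Jensen: I(r) = log|p(0)| + Σ_k log(r/|z_k|), summed over zeros inside |z| < r.
  log(r/|z_k|) for z_k = 5: log(5.5/5) = 0.0953
  log(r/|z_k|) for z_k = -2: log(5.5/2) = 1.0116
  Outside zeros (6) contribute nothing to the Jensen sum.
Sum over inside zeros: 1.1069.
I(r) = log|p(0)| + (inside sum) = 4.0943 + 1.1069 = 5.2013.
Note: since some zeros are outside |z| ≤ r, the simplified n·log(r) form does NOT apply — only the inside zeros contribute.

I(r) ≈ 5.2013.


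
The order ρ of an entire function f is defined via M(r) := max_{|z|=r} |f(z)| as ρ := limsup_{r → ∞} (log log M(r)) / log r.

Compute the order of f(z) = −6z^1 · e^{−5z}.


M(r) = max_{|z|=r} |-6|·|z|^1·|e^{−5z}| = 6·r^1 · e^{5r^1} (the factors attain their maxima compatibly on |z|=r). Then log M(r) = log 6 + 1·log r + 5r^1, dominated by the last term, so log log M(r) ~ 1·log r. The polynomial factor -6z^1 contributes only a log r term and does not affect the order. ρ = 1.
Therefore ρ = 1.

Order ρ = 1.


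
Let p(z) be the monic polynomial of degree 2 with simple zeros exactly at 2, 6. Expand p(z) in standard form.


The polynomial is p(z) = ∏_{α ∈ S} (z − α), where S = {2, 6}.
Expanding the product yields: p(z) = z^2 -8·z + 12.
The resulting polynomial has degree 2 and real coefficients as required.

p(z) = z^2 -8·z + 12.


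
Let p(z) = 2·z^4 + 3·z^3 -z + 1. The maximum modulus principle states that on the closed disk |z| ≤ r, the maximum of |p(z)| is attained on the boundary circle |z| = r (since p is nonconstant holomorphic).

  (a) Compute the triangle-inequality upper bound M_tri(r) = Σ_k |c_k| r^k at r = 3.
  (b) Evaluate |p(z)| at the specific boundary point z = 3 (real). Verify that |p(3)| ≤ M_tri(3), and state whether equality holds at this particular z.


Coefficients: c_0 = 1, c_1 = -1, c_2 = 0, c_3 = 3, c_4 = 2. Radius r = 3.
Part (a). Triangle bound: M_tri(r) = Σ_k |c_k| r^k
  = |1|·3^0 + |-1|·3^1 + |0|·3^2 + |3|·3^3 + |2|·3^4
  = 1 + 3 + 0 + 81 + 162 = 247.
This bounds M(r) := max_{|z|=r} |p(z)| from above; equality holds iff all terms c_k z^k can be made to align in phase at a single z on |z|=r.
Part (b). At z = 3 (real, on the circle |z| = r):
  p(3) = (1)·3^0 + (-1)·3^1 + (0)·3^2 + (3)·3^3 + (2)·3^4 = 241.
  |p(3)| = 241.
Check: |p(3)| = 241 ≤ 247 = M_tri(3). ✓ Equality does not hold at z = 3 (the coefficients have mixed signs, so the terms do not all align in phase there).

M_tri(3) = 247; |p(3)| = 241; equality at z=3: no.


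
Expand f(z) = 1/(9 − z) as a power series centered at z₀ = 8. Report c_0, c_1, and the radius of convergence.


Let w = z − z₀, so z = z₀ + w.
Then 9 − z = 9 − (z₀ + w) = (9 − z₀) − w = 1 − w.
f(z) = 1/(1 − w) = (1/(1)) · 1/(1 − w/(1)) = Σ_{n≥0} w^n / (1)^(n+1).
So c_n = 1/(1)^(n+1):
  c_0 = 1/(1)^1 = 1.
  c_1 = 1/(1)^2 = 1.
The series is valid for |w/d| < 1, i.e. |z − z₀| < |d|.
Radius of convergence: R = |9 − z₀| = |1| = 1 (distance from z₀ to the singularity z = 9).

c_0 = 1, c_1 = 1; R = 1.


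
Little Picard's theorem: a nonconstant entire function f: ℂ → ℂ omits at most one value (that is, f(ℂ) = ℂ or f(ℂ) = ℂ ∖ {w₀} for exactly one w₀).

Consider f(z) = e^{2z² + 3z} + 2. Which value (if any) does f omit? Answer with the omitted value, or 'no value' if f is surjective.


Little Picard bounds the complement of f(ℂ) to at most one point.
The exponent g(z) = 2z² + 3z is a nonconstant polynomial, hence surjective onto ℂ. So e^{g(z)} takes every value in {e^w : w ∈ ℂ} = ℂ ∖ {0}. Adding 2 shifts the range to ℂ ∖ {2}. f omits exactly 2.

Omitted value: 2.


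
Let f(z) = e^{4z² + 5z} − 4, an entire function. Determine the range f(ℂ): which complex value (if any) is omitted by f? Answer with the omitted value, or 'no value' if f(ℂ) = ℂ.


Little Picard bounds the complement of f(ℂ) to at most one point.
The exponent g(z) = 4z² + 5z is a nonconstant polynomial, hence surjective onto ℂ. So e^{g(z)} takes every value in {e^w : w ∈ ℂ} = ℂ ∖ {0}. Adding -4 shifts the range to ℂ ∖ {-4}. f omits exactly -4.

Omitted value: -4.


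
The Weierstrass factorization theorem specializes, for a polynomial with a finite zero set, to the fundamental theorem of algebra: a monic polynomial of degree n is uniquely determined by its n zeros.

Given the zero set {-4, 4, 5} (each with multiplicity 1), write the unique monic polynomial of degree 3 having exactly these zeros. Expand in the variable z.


The polynomial is p(z) = ∏_{α ∈ S} (z − α), where S = {-4, 4, 5}.
Expanding the product yields: p(z) = z^3 -5·z^2 -16·z + 80.
The resulting polynomial has degree 3 and real coefficients as required.

p(z) = z^3 -5·z^2 -16·z + 80.


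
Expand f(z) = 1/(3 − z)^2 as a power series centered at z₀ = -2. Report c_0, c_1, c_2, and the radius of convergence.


Let w = z − z₀, so z = z₀ + w.
Then 3 − z = 3 − (z₀ + w) = (3 − z₀) − w = 5 − w.
f(z) = 1/(5 − w)^2 = (1/(5)^2) · (1 − w/(5))^{−2}.
By the binomial series (1−u)^{−2} = Σ_{n≥0} C(n+1, 1) u^n for |u|<1, with u = w/(5):
  c_n = C(n+1, 1) / (5)^(n+2).
  c_0 = 1/(5)^2 = 1/25.
  c_1 = 2/(5)^3 = 2/125.
  c_2 = 3/(5)^4 = 3/625.
The series is valid for |w/d| < 1, i.e. |z − z₀| < |d|.
Radius of convergence: R = |3 − z₀| = |5| = 5 (distance from z₀ to the singularity z = 3).

c_0 = 1/25, c_1 = 2/125, c_2 = 3/625; R = 5.


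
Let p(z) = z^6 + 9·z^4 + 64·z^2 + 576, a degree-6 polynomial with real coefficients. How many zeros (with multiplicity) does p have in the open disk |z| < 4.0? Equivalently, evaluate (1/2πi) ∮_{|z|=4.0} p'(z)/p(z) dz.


The zeros of p are: (2 + 2i), (2 - 2i), (0 + 3i), (0 - 3i), (-2 + 2i), (-2 - 2i).
Their magnitudes are: 2.828, 2.828, 3, 3, 2.828, 2.828.
Zeros with |z| < R = 4.0: (2 + 2i), (2 - 2i), (0 + 3i), (0 - 3i), (-2 + 2i), (-2 - 2i).
Count = 6.
By the argument principle, (1/2πi) ∮_{|z|=R} p'(z)/p(z) dz equals exactly this count.

Number of zeros inside |z| < 4.0: 6.


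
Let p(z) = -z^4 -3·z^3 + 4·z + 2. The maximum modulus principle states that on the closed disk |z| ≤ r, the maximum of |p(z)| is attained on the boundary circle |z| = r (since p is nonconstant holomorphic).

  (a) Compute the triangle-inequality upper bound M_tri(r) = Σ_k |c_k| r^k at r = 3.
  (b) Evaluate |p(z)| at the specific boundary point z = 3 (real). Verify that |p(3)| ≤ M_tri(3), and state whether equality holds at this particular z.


Coefficients: c_0 = 2, c_1 = 4, c_2 = 0, c_3 = -3, c_4 = -1. Radius r = 3.
Part (a). Triangle bound: M_tri(r) = Σ_k |c_k| r^k
  = |2|·3^0 + |4|·3^1 + |0|·3^2 + |-3|·3^3 + |-1|·3^4
  = 2 + 12 + 0 + 81 + 81 = 176.
This bounds M(r) := max_{|z|=r} |p(z)| from above; equality holds iff all terms c_k z^k can be made to align in phase at a single z on |z|=r.
Part (b). At z = 3 (real, on the circle |z| = r):
  p(3) = (2)·3^0 + (4)·3^1 + (0)·3^2 + (-3)·3^3 + (-1)·3^4 = -148.
  |p(3)| = 148.
Check: |p(3)| = 148 ≤ 176 = M_tri(3). ✓ Equality does not hold at z = 3 (the coefficients have mixed signs, so the terms do not all align in phase there).

M_tri(3) = 176; |p(3)| = 148; equality at z=3: no.


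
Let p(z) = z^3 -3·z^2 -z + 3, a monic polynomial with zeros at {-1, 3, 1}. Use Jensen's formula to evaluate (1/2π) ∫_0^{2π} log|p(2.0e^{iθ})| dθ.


Zeros: -1, 1, 3; r = 2.0.
Inside |z| < r: -1, 1. Outside (|z| ≥ r): 3.
p(0) = 3, so log|p(0)| = log(3) = 1.0986.
Apply Jensen: I(r) = log|p(0)| + Σ_k log(r/|z_k|), summed over zeros inside |z| < r.
  log(r/|z_k|) for z_k = -1: log(2.0/1) = 0.6931
  log(r/|z_k|) for z_k = 1: log(2.0/1) = 0.6931
  Outside zeros (3) contribute nothing to the Jensen sum.
Sum over inside zeros: 1.3863.
I(r) = log|p(0)| + (inside sum) = 1.0986 + 1.3863 = 2.4849.
Note: since some zeros are outside |z| ≤ r, the simplified n·log(r) form does NOT apply — only the inside zeros contribute.

I(r) ≈ 2.4849.


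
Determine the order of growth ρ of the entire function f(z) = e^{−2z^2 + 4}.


|e^{−2z^2 + 4}| = e^{Re(-2·z^2) + 4} ≤ e^{2|z|^2 + 4} = e^{2r^2 + 4} on |z| = r, so ρ ≤ 2. Choosing z on |z|=r so that -2·z^2 is real positive (always possible by picking arg z appropriately) gives |f(z)| = e^{2r^2 + 4}, matching the bound. The additive constant 4 does not affect log log M(r) ~ 2·log r. Hence ρ = 2.
Therefore ρ = 2.

Order ρ = 2.


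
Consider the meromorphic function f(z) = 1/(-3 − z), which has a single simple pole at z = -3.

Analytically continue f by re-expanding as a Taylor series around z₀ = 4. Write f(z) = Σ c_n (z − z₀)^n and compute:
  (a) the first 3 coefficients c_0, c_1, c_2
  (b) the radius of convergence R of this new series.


Let w = z − z₀, so z = z₀ + w.
Then -3 − z = -3 − (z₀ + w) = (-3 − z₀) − w = -7 − w.
f(z) = 1/(-7 − w) = (1/(-7)) · 1/(1 − w/(-7)) = Σ_{n≥0} w^n / (-7)^(n+1).
So c_n = 1/(-7)^(n+1):
  c_0 = 1/(-7)^1 = -1/7.
  c_1 = 1/(-7)^2 = 1/49.
  c_2 = 1/(-7)^3 = -1/343.
The series is valid for |w/d| < 1, i.e. |z − z₀| < |d|.
Radius of convergence: R = |-3 − z₀| = |-7| = 7 (distance from z₀ to the singularity z = -3).

c_0 = -1/7, c_1 = 1/49, c_2 = -1/343; R = 7.


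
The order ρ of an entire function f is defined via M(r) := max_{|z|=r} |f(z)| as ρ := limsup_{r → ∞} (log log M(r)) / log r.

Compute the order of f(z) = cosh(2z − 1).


cosh(w) is a linear combination of e^{iw} and e^{−iw} (or e^w, e^{−w} in the hyperbolic case), so |cosh(w)| ≤ e^{|w|}. With w = 2z − 1, |w| ≤ 2|z| + 1 = 2r + 1 on |z| = r, giving M(r) ≤ e^{2r + 1}, so ρ ≤ 1. On a suitable ray (z = it for sin/cos; z = t for sinh/cosh, t real → ∞), |cosh(2z − 1)| grows like e^{2|t|}/2, so ρ ≥ 1. Hence ρ = 1.
Therefore ρ = 1.

Order ρ = 1.


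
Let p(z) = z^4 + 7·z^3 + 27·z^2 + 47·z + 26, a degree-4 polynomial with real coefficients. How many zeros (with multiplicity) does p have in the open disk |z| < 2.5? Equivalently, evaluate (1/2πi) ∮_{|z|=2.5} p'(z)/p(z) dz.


The zeros of p are: (-2 + 3i), (-2 - 3i), -1, -2.
Their magnitudes are: 3.606, 3.606, 1, 2.
Zeros with |z| < R = 2.5: -1, -2.
Count = 2.
By the argument principle, (1/2πi) ∮_{|z|=R} p'(z)/p(z) dz equals exactly this count.

Number of zeros inside |z| < 2.5: 2.


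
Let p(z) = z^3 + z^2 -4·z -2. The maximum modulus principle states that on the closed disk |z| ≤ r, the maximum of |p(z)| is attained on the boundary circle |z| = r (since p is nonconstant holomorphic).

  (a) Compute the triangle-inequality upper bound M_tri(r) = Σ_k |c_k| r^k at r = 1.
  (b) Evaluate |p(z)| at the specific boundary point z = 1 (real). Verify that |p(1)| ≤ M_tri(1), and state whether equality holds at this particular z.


Coefficients: c_0 = -2, c_1 = -4, c_2 = 1, c_3 = 1. Radius r = 1.
Part (a). Triangle bound: M_tri(r) = Σ_k |c_k| r^k
  = |-2|·1^0 + |-4|·1^1 + |1|·1^2 + |1|·1^3
  = 2 + 4 + 1 + 1 = 8.
This bounds M(r) := max_{|z|=r} |p(z)| from above; equality holds iff all terms c_k z^k can be made to align in phase at a single z on |z|=r.
Part (b). At z = 1 (real, on the circle |z| = r):
  p(1) = (-2)·1^0 + (-4)·1^1 + (1)·1^2 + (1)·1^3 = -4.
  |p(1)| = 4.
Check: |p(1)| = 4 ≤ 8 = M_tri(1). ✓ Equality does not hold at z = 1 (the coefficients have mixed signs, so the terms do not all align in phase there).

M_tri(1) = 8; |p(1)| = 4; equality at z=1: no.


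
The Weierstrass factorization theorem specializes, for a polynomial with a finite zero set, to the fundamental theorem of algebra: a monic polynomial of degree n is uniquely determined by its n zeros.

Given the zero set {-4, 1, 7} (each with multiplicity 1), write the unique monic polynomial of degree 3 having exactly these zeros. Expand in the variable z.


The polynomial is p(z) = ∏_{α ∈ S} (z − α), where S = {-4, 1, 7}.
Expanding the product yields: p(z) = z^3 -4·z^2 -25·z + 28.
The resulting polynomial has degree 3 and real coefficients as required.

p(z) = z^3 -4·z^2 -25·z + 28.


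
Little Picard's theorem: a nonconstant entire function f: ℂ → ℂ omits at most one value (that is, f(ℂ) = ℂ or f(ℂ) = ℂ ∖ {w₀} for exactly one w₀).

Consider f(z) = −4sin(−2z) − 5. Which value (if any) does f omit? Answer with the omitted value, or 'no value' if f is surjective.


Little Picard bounds the complement of f(ℂ) to at most one point.
sin is entire and surjective onto ℂ: for every w ∈ ℂ, sin(ζ) = w has a solution ζ ∈ ℂ (e.g., via the complex inverse arcsin). With ζ = −2z this gives z = ζ/(-2). Then -4·sin(−2z) takes every value in -4·ℂ = ℂ, and adding -5 is a bijection of ℂ. So f is surjective and omits no value. (Note: only on the real line is sin bounded by [−1, 1].)

Omitted value: no value.


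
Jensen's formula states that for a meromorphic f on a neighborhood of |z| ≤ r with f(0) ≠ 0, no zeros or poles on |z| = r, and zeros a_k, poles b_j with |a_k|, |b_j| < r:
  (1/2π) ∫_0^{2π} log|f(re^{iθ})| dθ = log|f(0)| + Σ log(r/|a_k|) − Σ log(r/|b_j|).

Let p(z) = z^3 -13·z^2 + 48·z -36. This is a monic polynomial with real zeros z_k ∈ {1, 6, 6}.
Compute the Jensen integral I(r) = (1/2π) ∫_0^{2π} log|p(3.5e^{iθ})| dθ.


Zeros: 1, 6, 6; r = 3.5.
Inside |z| < r: 1. Outside (|z| ≥ r): 6, 6.
p(0) = -36, so log|p(0)| = log(36) = 3.5835.
Apply Jensen: I(r) = log|p(0)| + Σ_k log(r/|z_k|), summed over zeros inside |z| < r.
  log(r/|z_k|) for z_k = 1: log(3.5/1) = 1.2528
  Outside zeros (6, 6) contribute nothing to the Jensen sum.
Sum over inside zeros: 1.2528.
I(r) = log|p(0)| + (inside sum) = 3.5835 + 1.2528 = 4.8363.
Note: since some zeros are outside |z| ≤ r, the simplified n·log(r) form does NOT apply — only the inside zeros contribute.

I(r) ≈ 4.8363.


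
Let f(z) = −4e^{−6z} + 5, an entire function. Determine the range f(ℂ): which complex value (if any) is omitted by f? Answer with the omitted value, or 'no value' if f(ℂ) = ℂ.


Little Picard bounds the complement of f(ℂ) to at most one point.
e^{−6z} is never zero on ℂ, so -4·e^{−6z} takes every value in ℂ ∖ {0}. Adding 5 shifts the range to ℂ ∖ {5}. Thus f omits exactly the value 5.

Omitted value: 5.


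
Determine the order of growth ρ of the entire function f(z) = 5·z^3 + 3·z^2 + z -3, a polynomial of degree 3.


|f(z)| ≤ Σ|c_k|·r^k = O(r^3) as r → ∞. Polynomial growth is O(e^{r^ε}) for every ε > 0 (since r^3/e^{r^ε} → 0), so ρ ≤ ε for all ε > 0, i.e. ρ = 0. Every nonconstant polynomial has order 0.
Therefore ρ = 0.

Order ρ = 0.


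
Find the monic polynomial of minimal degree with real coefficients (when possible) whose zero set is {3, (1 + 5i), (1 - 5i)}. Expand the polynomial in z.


The polynomial is p(z) = ∏_{α ∈ S} (z − α), where S = {3, (1 + 5i), (1 - 5i)}.
Expanding the product yields: p(z) = z^3 -5·z^2 + 32·z -78.
Note conjugate pairs combine to real quadratics: (z − (1+5i))(z − (1−5i)) = z² − 2z + 26.
The resulting polynomial has degree 3 and real coefficients as required.

p(z) = z^3 -5·z^2 + 32·z -78.


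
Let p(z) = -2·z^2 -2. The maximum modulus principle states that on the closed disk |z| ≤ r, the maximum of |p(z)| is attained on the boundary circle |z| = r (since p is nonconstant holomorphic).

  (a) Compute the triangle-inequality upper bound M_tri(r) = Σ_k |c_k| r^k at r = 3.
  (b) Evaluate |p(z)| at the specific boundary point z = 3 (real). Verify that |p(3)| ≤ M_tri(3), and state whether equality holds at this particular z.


Coefficients: c_0 = -2, c_1 = 0, c_2 = -2. Radius r = 3.
Part (a). Triangle bound: M_tri(r) = Σ_k |c_k| r^k
  = |-2|·3^0 + |0|·3^1 + |-2|·3^2
  = 2 + 0 + 18 = 20.
This bounds M(r) := max_{|z|=r} |p(z)| from above; equality holds iff all terms c_k z^k can be made to align in phase at a single z on |z|=r.
Part (b). At z = 3 (real, on the circle |z| = r):
  p(3) = (-2)·3^0 + (0)·3^1 + (-2)·3^2 = -20.
  |p(3)| = 20.
Since all nonzero coefficients share the same sign, |p(3)| = 20 = M_tri(3); the triangle bound is attained at z = 3, so in fact M(r) = 20.

M_tri(3) = 20; |p(3)| = 20; equality at z=3: yes.


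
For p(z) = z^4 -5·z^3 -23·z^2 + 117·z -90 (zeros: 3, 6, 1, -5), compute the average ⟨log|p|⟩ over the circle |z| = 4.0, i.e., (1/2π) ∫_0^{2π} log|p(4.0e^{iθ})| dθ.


Zeros: -5, 1, 3, 6; r = 4.0.
Inside |z| < r: 1, 3. Outside (|z| ≥ r): -5, 6.
p(0) = -90, so log|p(0)| = log(90) = 4.4998.
Apply Jensen: I(r) = log|p(0)| + Σ_k log(r/|z_k|), summed over zeros inside |z| < r.
  log(r/|z_k|) for z_k = 3: log(4.0/3) = 0.2877
  log(r/|z_k|) for z_k = 1: log(4.0/1) = 1.3863
  Outside zeros (-5, 6) contribute nothing to the Jensen sum.
Sum over inside zeros: 1.6740.
I(r) = log|p(0)| + (inside sum) = 4.4998 + 1.6740 = 6.1738.
Note: since some zeros are outside |z| ≤ r, the simplified n·log(r) form does NOT apply — only the inside zeros contribute.

I(r) ≈ 6.1738.


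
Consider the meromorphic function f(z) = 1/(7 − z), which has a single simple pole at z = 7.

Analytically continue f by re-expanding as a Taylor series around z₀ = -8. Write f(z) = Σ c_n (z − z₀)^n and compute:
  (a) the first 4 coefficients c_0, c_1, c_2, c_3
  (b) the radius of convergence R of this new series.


Let w = z − z₀, so z = z₀ + w.
Then 7 − z = 7 − (z₀ + w) = (7 − z₀) − w = 15 − w.
f(z) = 1/(15 − w) = (1/(15)) · 1/(1 − w/(15)) = Σ_{n≥0} w^n / (15)^(n+1).
So c_n = 1/(15)^(n+1):
  c_0 = 1/(15)^1 = 1/15.
  c_1 = 1/(15)^2 = 1/225.
  c_2 = 1/(15)^3 = 1/3375.
  c_3 = 1/(15)^4 = 1/50625.
The series is valid for |w/d| < 1, i.e. |z − z₀| < |d|.
Radius of convergence: R = |7 − z₀| = |15| = 15 (distance from z₀ to the singularity z = 7).

c_0 = 1/15, c_1 = 1/225, c_2 = 1/3375, c_3 = 1/50625; R = 15.


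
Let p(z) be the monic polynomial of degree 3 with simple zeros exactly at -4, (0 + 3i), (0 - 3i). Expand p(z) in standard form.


The polynomial is p(z) = ∏_{α ∈ S} (z − α), where S = {-4, (0 + 3i), (0 - 3i)}.
Expanding the product yields: p(z) = z^3 + 4·z^2 + 9·z + 36.
Note conjugate pairs combine to real quadratics: (z − (0+3i))(z − (0−3i)) = z² + 9.
The resulting polynomial has degree 3 and real coefficients as required.

p(z) = z^3 + 4·z^2 + 9·z + 36.


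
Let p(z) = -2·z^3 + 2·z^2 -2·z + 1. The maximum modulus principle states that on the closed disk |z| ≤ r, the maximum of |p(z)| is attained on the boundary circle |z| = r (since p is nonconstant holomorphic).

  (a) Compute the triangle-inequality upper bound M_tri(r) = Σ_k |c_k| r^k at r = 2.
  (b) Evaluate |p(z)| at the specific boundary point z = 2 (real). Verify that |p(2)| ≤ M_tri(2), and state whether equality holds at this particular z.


Coefficients: c_0 = 1, c_1 = -2, c_2 = 2, c_3 = -2. Radius r = 2.
Part (a). Triangle bound: M_tri(r) = Σ_k |c_k| r^k
  = |1|·2^0 + |-2|·2^1 + |2|·2^2 + |-2|·2^3
  = 1 + 4 + 8 + 16 = 29.
This bounds M(r) := max_{|z|=r} |p(z)| from above; equality holds iff all terms c_k z^k can be made to align in phase at a single z on |z|=r.
Part (b). At z = 2 (real, on the circle |z| = r):
  p(2) = (1)·2^0 + (-2)·2^1 + (2)·2^2 + (-2)·2^3 = -11.
  |p(2)| = 11.
Check: |p(2)| = 11 ≤ 29 = M_tri(2). ✓ Equality does not hold at z = 2 (the coefficients have mixed signs, so the terms do not all align in phase there).

M_tri(2) = 29; |p(2)| = 11; equality at z=2: no.


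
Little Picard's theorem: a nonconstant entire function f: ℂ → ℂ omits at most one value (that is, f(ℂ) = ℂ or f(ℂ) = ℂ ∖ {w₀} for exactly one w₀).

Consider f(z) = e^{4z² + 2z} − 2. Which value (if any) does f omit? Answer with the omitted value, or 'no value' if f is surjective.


Little Picard bounds the complement of f(ℂ) to at most one point.
The exponent g(z) = 4z² + 2z is a nonconstant polynomial, hence surjective onto ℂ. So e^{g(z)} takes every value in {e^w : w ∈ ℂ} = ℂ ∖ {0}. Adding -2 shifts the range to ℂ ∖ {-2}. f omits exactly -2.

Omitted value: -2.


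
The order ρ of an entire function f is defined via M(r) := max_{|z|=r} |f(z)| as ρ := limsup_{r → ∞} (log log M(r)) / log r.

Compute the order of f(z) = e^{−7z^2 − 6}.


|e^{−7z^2 − 6}| = e^{Re(-7·z^2) + -6} ≤ e^{7|z|^2 + -6} = e^{7r^2 + -6} on |z| = r, so ρ ≤ 2. Choosing z on |z|=r so that -7·z^2 is real positive (always possible by picking arg z appropriately) gives |f(z)| = e^{7r^2 + -6}, matching the bound. The additive constant -6 does not affect log log M(r) ~ 2·log r. Hence ρ = 2.
Therefore ρ = 2.

Order ρ = 2.


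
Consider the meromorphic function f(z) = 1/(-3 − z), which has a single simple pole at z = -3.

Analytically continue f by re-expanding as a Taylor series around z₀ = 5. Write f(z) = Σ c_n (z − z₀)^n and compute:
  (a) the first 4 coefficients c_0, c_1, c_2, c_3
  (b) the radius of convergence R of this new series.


Let w = z − z₀, so z = z₀ + w.
Then -3 − z = -3 − (z₀ + w) = (-3 − z₀) − w = -8 − w.
f(z) = 1/(-8 − w) = (1/(-8)) · 1/(1 − w/(-8)) = Σ_{n≥0} w^n / (-8)^(n+1).
So c_n = 1/(-8)^(n+1):
  c_0 = 1/(-8)^1 = -1/8.
  c_1 = 1/(-8)^2 = 1/64.
  c_2 = 1/(-8)^3 = -1/512.
  c_3 = 1/(-8)^4 = 1/4096.
The series is valid for |w/d| < 1, i.e. |z − z₀| < |d|.
Radius of convergence: R = |-3 − z₀| = |-8| = 8 (distance from z₀ to the singularity z = -3).

c_0 = -1/8, c_1 = 1/64, c_2 = -1/512, c_3 = 1/4096; R = 8.


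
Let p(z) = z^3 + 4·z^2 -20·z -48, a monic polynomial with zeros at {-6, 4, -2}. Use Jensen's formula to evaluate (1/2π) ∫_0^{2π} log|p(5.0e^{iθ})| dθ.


Zeros: -6, -2, 4; r = 5.0.
Inside |z| < r: -2, 4. Outside (|z| ≥ r): -6.
p(0) = -48, so log|p(0)| = log(48) = 3.8712.
Apply Jensen: I(r) = log|p(0)| + Σ_k log(r/|z_k|), summed over zeros inside |z| < r.
  log(r/|z_k|) for z_k = 4: log(5.0/4) = 0.2231
  log(r/|z_k|) for z_k = -2: log(5.0/2) = 0.9163
  Outside zeros (-6) contribute nothing to the Jensen sum.
Sum over inside zeros: 1.1394.
I(r) = log|p(0)| + (inside sum) = 3.8712 + 1.1394 = 5.0106.
Note: since some zeros are outside |z| ≤ r, the simplified n·log(r) form does NOT apply — only the inside zeros contribute.

I(r) ≈ 5.0106.


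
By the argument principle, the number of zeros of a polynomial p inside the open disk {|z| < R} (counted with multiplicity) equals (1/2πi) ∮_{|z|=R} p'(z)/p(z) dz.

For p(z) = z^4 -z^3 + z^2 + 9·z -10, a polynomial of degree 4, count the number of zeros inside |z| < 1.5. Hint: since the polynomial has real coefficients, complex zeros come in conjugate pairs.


The zeros of p are: (1 + 2i), (1 - 2i), 1, -2.
Their magnitudes are: 2.236, 2.236, 1, 2.
Zeros with |z| < R = 1.5: 1.
Count = 1.
By the argument principle, (1/2πi) ∮_{|z|=R} p'(z)/p(z) dz equals exactly this count.

Number of zeros inside |z| < 1.5: 1.


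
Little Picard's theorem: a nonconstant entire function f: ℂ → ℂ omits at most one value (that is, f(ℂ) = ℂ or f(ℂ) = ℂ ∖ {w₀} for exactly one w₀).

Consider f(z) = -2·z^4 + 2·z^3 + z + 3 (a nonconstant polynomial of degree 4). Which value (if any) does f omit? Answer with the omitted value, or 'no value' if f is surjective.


Little Picard bounds the complement of f(ℂ) to at most one point.
For every w ∈ ℂ, the equation p(z) − w = 0 is a nonconstant polynomial in z and hence has at least one root by the fundamental theorem of algebra. So p is surjective onto ℂ, omitting no value.

Omitted value: no value.


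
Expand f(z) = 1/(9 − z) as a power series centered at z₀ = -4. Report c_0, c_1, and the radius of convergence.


Let w = z − z₀, so z = z₀ + w.
Then 9 − z = 9 − (z₀ + w) = (9 − z₀) − w = 13 − w.
f(z) = 1/(13 − w) = (1/(13)) · 1/(1 − w/(13)) = Σ_{n≥0} w^n / (13)^(n+1).
So c_n = 1/(13)^(n+1):
  c_0 = 1/(13)^1 = 1/13.
  c_1 = 1/(13)^2 = 1/169.
The series is valid for |w/d| < 1, i.e. |z − z₀| < |d|.
Radius of convergence: R = |9 − z₀| = |13| = 13 (distance from z₀ to the singularity z = 9).

c_0 = 1/13, c_1 = 1/169; R = 13.


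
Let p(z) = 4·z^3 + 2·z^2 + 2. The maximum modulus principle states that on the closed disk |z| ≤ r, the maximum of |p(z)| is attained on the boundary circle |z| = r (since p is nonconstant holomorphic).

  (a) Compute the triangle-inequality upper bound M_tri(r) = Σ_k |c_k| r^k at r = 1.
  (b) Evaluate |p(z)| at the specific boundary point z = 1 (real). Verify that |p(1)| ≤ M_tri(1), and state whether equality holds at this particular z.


Coefficients: c_0 = 2, c_1 = 0, c_2 = 2, c_3 = 4. Radius r = 1.
Part (a). Triangle bound: M_tri(r) = Σ_k |c_k| r^k
  = |2|·1^0 + |0|·1^1 + |2|·1^2 + |4|·1^3
  = 2 + 0 + 2 + 4 = 8.
This bounds M(r) := max_{|z|=r} |p(z)| from above; equality holds iff all terms c_k z^k can be made to align in phase at a single z on |z|=r.
Part (b). At z = 1 (real, on the circle |z| = r):
  p(1) = (2)·1^0 + (0)·1^1 + (2)·1^2 + (4)·1^3 = 8.
  |p(1)| = 8.
Since all nonzero coefficients share the same sign, |p(1)| = 8 = M_tri(1); the triangle bound is attained at z = 1, so in fact M(r) = 8.

M_tri(1) = 8; |p(1)| = 8; equality at z=1: yes.


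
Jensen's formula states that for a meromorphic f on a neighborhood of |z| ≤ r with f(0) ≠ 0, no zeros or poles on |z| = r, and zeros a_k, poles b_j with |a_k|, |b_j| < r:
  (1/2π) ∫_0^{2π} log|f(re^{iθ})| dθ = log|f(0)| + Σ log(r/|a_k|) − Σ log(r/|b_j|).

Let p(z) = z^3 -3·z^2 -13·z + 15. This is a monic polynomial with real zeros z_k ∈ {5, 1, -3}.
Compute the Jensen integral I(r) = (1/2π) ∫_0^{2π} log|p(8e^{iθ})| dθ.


Zeros: -3, 1, 5; r = 8.
Inside |z| < r: -3, 1, 5. Outside (|z| ≥ r): ∅.
p(0) = 15, so log|p(0)| = log(15) = 2.7081.
Apply Jensen: I(r) = log|p(0)| + Σ_k log(r/|z_k|), summed over zeros inside |z| < r.
  log(r/|z_k|) for z_k = 5: log(8/5) = 0.4700
  log(r/|z_k|) for z_k = 1: log(8/1) = 2.0794
  log(r/|z_k|) for z_k = -3: log(8/3) = 0.9808
Sum over inside zeros: 3.5303.
I(r) = log|p(0)| + (inside sum) = 2.7081 + 3.5303 = 6.2383.
Closed form (all zeros inside, monic): I(r) = n·log(r) = 3·log(8) = 6.2383. ✓

I(r) ≈ 6.2383.


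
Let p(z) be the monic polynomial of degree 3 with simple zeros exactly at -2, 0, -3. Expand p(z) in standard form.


The polynomial is p(z) = ∏_{α ∈ S} (z − α), where S = {-2, 0, -3}.
Expanding the product yields: p(z) = z^3 + 5·z^2 + 6·z.
The resulting polynomial has degree 3 and real coefficients as required.

p(z) = z^3 + 5·z^2 + 6·z.


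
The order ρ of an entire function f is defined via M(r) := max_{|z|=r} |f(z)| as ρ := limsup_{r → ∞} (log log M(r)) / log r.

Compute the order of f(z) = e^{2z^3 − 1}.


|e^{2z^3 − 1}| = e^{Re(2·z^3) + -1} ≤ e^{2|z|^3 + -1} = e^{2r^3 + -1} on |z| = r, so ρ ≤ 3. Choosing z on |z|=r so that 2·z^3 is real positive (always possible by picking arg z appropriately) gives |f(z)| = e^{2r^3 + -1}, matching the bound. The additive constant -1 does not affect log log M(r) ~ 3·log r. Hence ρ = 3.
Therefore ρ = 3.

Order ρ = 3.


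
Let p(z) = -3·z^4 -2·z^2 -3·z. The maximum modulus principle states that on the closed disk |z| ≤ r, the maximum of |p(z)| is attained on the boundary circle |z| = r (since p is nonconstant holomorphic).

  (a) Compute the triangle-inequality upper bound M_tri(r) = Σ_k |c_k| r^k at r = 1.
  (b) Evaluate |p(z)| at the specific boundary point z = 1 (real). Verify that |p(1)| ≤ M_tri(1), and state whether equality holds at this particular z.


Coefficients: c_0 = 0, c_1 = -3, c_2 = -2, c_3 = 0, c_4 = -3. Radius r = 1.
Part (a). Triangle bound: M_tri(r) = Σ_k |c_k| r^k
  = |0|·1^0 + |-3|·1^1 + |-2|·1^2 + |0|·1^3 + |-3|·1^4
  = 0 + 3 + 2 + 0 + 3 = 8.
This bounds M(r) := max_{|z|=r} |p(z)| from above; equality holds iff all terms c_k z^k can be made to align in phase at a single z on |z|=r.
Part (b). At z = 1 (real, on the circle |z| = r):
  p(1) = (0)·1^0 + (-3)·1^1 + (-2)·1^2 + (0)·1^3 + (-3)·1^4 = -8.
  |p(1)| = 8.
Since all nonzero coefficients share the same sign, |p(1)| = 8 = M_tri(1); the triangle bound is attained at z = 1, so in fact M(r) = 8.

M_tri(1) = 8; |p(1)| = 8; equality at z=1: yes.


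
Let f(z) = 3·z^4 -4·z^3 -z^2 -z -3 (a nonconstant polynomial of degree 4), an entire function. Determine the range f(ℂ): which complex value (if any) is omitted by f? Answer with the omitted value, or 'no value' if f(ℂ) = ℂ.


Little Picard bounds the complement of f(ℂ) to at most one point.
For every w ∈ ℂ, the equation p(z) − w = 0 is a nonconstant polynomial in z and hence has at least one root by the fundamental theorem of algebra. So p is surjective onto ℂ, omitting no value.

Omitted value: no value.


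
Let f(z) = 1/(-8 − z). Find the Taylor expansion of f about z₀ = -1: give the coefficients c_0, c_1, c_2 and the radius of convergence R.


Let w = z − z₀, so z = z₀ + w.
Then -8 − z = -8 − (z₀ + w) = (-8 − z₀) − w = -7 − w.
f(z) = 1/(-7 − w) = (1/(-7)) · 1/(1 − w/(-7)) = Σ_{n≥0} w^n / (-7)^(n+1).
So c_n = 1/(-7)^(n+1):
  c_0 = 1/(-7)^1 = -1/7.
  c_1 = 1/(-7)^2 = 1/49.
  c_2 = 1/(-7)^3 = -1/343.
The series is valid for |w/d| < 1, i.e. |z − z₀| < |d|.
Radius of convergence: R = |-8 − z₀| = |-7| = 7 (distance from z₀ to the singularity z = -8).

c_0 = -1/7, c_1 = 1/49, c_2 = -1/343; R = 7.


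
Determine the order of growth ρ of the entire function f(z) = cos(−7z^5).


Write cos(w) = (e^{iw} ± e^{−iw})/(2 or 2i), so |cos(w)| ≤ e^{|w|}. With w = −7z^5, |w| ≤ 7r^5 + 0 on |z|=r, giving M(r) ≤ e^{7r^5 + 0} and ρ ≤ 5. For the lower bound, choose z on |z|=r with -7z^5 purely imaginary of modulus 7r^5; then |cos(−7z^5)| grows like e^{7r^5}/2, so ρ ≥ 5. Hence ρ = 5.
Therefore ρ = 5.

Order ρ = 5.


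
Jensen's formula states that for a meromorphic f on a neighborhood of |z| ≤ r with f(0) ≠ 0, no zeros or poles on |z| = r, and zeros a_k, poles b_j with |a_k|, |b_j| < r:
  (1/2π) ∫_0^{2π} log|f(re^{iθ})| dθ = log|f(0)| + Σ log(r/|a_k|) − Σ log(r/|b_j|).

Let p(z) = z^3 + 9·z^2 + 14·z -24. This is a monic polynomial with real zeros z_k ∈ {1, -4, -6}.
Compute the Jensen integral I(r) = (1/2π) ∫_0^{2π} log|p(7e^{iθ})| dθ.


Zeros: -6, -4, 1; r = 7.
Inside |z| < r: -6, -4, 1. Outside (|z| ≥ r): ∅.
p(0) = -24, so log|p(0)| = log(24) = 3.1781.
Apply Jensen: I(r) = log|p(0)| + Σ_k log(r/|z_k|), summed over zeros inside |z| < r.
  log(r/|z_k|) for z_k = 1: log(7/1) = 1.9459
  log(r/|z_k|) for z_k = -4: log(7/4) = 0.5596
  log(r/|z_k|) for z_k = -6: log(7/6) = 0.1542
Sum over inside zeros: 2.6597.
I(r) = log|p(0)| + (inside sum) = 3.1781 + 2.6597 = 5.8377.
Closed form (all zeros inside, monic): I(r) = n·log(r) = 3·log(7) = 5.8377. ✓

I(r) ≈ 5.8377.


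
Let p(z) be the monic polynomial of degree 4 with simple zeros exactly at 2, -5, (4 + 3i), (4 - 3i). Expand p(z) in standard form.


The polynomial is p(z) = ∏_{α ∈ S} (z − α), where S = {2, -5, (4 + 3i), (4 - 3i)}.
Expanding the product yields: p(z) = z^4 -5·z^3 -9·z^2 + 155·z -250.
Note conjugate pairs combine to real quadratics: (z − (4+3i))(z − (4−3i)) = z² − 8z + 25.
The resulting polynomial has degree 4 and real coefficients as required.

p(z) = z^4 -5·z^3 -9·z^2 + 155·z -250.


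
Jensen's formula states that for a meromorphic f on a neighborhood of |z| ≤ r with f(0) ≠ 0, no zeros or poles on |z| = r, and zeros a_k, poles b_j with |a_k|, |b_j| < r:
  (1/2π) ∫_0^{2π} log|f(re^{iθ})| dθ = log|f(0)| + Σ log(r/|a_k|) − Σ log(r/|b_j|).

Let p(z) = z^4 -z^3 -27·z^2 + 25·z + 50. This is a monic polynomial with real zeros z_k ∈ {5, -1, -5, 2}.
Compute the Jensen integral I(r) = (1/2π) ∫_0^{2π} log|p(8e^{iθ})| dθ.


Zeros: -5, -1, 2, 5; r = 8.
Inside |z| < r: -5, -1, 2, 5. Outside (|z| ≥ r): ∅.
p(0) = 50, so log|p(0)| = log(50) = 3.9120.
Apply Jensen: I(r) = log|p(0)| + Σ_k log(r/|z_k|), summed over zeros inside |z| < r.
  log(r/|z_k|) for z_k = 5: log(8/5) = 0.4700
  log(r/|z_k|) for z_k = -1: log(8/1) = 2.0794
  log(r/|z_k|) for z_k = -5: log(8/5) = 0.4700
  log(r/|z_k|) for z_k = 2: log(8/2) = 1.3863
Sum over inside zeros: 4.4057.
I(r) = log|p(0)| + (inside sum) = 3.9120 + 4.4057 = 8.3178.
Closed form (all zeros inside, monic): I(r) = n·log(r) = 4·log(8) = 8.3178. ✓

I(r) ≈ 8.3178.


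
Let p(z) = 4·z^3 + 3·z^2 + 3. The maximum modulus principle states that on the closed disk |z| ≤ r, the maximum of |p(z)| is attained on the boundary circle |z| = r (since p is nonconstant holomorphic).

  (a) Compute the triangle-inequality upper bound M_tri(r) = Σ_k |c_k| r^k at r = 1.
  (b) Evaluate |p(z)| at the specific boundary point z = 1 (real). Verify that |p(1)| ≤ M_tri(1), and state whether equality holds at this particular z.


Coefficients: c_0 = 3, c_1 = 0, c_2 = 3, c_3 = 4. Radius r = 1.
Part (a). Triangle bound: M_tri(r) = Σ_k |c_k| r^k
  = |3|·1^0 + |0|·1^1 + |3|·1^2 + |4|·1^3
  = 3 + 0 + 3 + 4 = 10.
This bounds M(r) := max_{|z|=r} |p(z)| from above; equality holds iff all terms c_k z^k can be made to align in phase at a single z on |z|=r.
Part (b). At z = 1 (real, on the circle |z| = r):
  p(1) = (3)·1^0 + (0)·1^1 + (3)·1^2 + (4)·1^3 = 10.
  |p(1)| = 10.
Since all nonzero coefficients share the same sign, |p(1)| = 10 = M_tri(1); the triangle bound is attained at z = 1, so in fact M(r) = 10.

M_tri(1) = 10; |p(1)| = 10; equality at z=1: yes.


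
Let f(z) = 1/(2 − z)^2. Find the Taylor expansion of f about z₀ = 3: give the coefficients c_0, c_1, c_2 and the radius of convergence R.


Let w = z − z₀, so z = z₀ + w.
Then 2 − z = 2 − (z₀ + w) = (2 − z₀) − w = -1 − w.
f(z) = 1/(-1 − w)^2 = (1/(-1)^2) · (1 − w/(-1))^{−2}.
By the binomial series (1−u)^{−2} = Σ_{n≥0} C(n+1, 1) u^n for |u|<1, with u = w/(-1):
  c_n = C(n+1, 1) / (-1)^(n+2).
  c_0 = 1/(-1)^2 = 1.
  c_1 = 2/(-1)^3 = -2.
  c_2 = 3/(-1)^4 = 3.
The series is valid for |w/d| < 1, i.e. |z − z₀| < |d|.
Radius of convergence: R = |2 − z₀| = |-1| = 1 (distance from z₀ to the singularity z = 2).

c_0 = 1, c_1 = -2, c_2 = 3; R = 1.


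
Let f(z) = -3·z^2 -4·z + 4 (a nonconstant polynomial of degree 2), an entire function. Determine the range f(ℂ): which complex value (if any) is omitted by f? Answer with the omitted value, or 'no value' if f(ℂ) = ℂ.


Little Picard bounds the complement of f(ℂ) to at most one point.
For every w ∈ ℂ, the equation p(z) − w = 0 is a nonconstant polynomial in z and hence has at least one root by the fundamental theorem of algebra. So p is surjective onto ℂ, omitting no value.

Omitted value: no value.


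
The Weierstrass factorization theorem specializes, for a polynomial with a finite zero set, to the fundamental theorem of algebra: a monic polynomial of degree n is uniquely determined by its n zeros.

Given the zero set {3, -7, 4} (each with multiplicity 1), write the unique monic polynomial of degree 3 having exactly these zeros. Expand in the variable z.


The polynomial is p(z) = ∏_{α ∈ S} (z − α), where S = {3, -7, 4}.
Expanding the product yields: p(z) = z^3 -37·z + 84.
The resulting polynomial has degree 3 and real coefficients as required.

p(z) = z^3 -37·z + 84.


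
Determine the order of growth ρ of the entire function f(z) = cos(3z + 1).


cos(w) is a linear combination of e^{iw} and e^{−iw} (or e^w, e^{−w} in the hyperbolic case), so |cos(w)| ≤ e^{|w|}. With w = 3z + 1, |w| ≤ 3|z| + 1 = 3r + 1 on |z| = r, giving M(r) ≤ e^{3r + 1}, so ρ ≤ 1. On a suitable ray (z = it for sin/cos; z = t for sinh/cosh, t real → ∞), |cos(3z + 1)| grows like e^{3|t|}/2, so ρ ≥ 1. Hence ρ = 1.
Therefore ρ = 1.

Order ρ = 1.


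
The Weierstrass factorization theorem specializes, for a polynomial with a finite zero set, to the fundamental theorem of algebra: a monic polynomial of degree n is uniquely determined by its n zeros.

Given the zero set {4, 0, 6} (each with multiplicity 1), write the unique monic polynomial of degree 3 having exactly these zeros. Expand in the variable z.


The polynomial is p(z) = ∏_{α ∈ S} (z − α), where S = {4, 0, 6}.
Expanding the product yields: p(z) = z^3 -10·z^2 + 24·z.
The resulting polynomial has degree 3 and real coefficients as required.

p(z) = z^3 -10·z^2 + 24·z.
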